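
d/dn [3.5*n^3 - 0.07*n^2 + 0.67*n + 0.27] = 10.5*n^2 - 0.14*n + 0.67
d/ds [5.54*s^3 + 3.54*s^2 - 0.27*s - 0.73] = 16.62*s^2 + 7.08*s - 0.27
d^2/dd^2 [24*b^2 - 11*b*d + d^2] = 2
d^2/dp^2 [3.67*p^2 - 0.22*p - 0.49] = 7.34000000000000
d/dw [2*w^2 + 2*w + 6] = 4*w + 2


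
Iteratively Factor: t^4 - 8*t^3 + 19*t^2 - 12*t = (t - 1)*(t^3 - 7*t^2 + 12*t) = (t - 4)*(t - 1)*(t^2 - 3*t) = (t - 4)*(t - 3)*(t - 1)*(t)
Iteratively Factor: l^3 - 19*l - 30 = (l - 5)*(l^2 + 5*l + 6) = (l - 5)*(l + 2)*(l + 3)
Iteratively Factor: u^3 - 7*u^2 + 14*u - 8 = (u - 1)*(u^2 - 6*u + 8) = (u - 2)*(u - 1)*(u - 4)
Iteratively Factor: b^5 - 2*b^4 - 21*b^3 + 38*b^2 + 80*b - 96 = (b + 4)*(b^4 - 6*b^3 + 3*b^2 + 26*b - 24) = (b - 4)*(b + 4)*(b^3 - 2*b^2 - 5*b + 6) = (b - 4)*(b - 3)*(b + 4)*(b^2 + b - 2) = (b - 4)*(b - 3)*(b + 2)*(b + 4)*(b - 1)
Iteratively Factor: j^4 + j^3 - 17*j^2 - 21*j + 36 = (j + 3)*(j^3 - 2*j^2 - 11*j + 12) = (j - 4)*(j + 3)*(j^2 + 2*j - 3) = (j - 4)*(j - 1)*(j + 3)*(j + 3)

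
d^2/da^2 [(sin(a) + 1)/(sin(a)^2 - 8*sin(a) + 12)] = (-sin(a)^5 - 12*sin(a)^4 + 98*sin(a)^3 - 106*sin(a)^2 - 360*sin(a) + 296)/(sin(a)^2 - 8*sin(a) + 12)^3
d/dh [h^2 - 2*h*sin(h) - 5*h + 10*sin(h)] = -2*h*cos(h) + 2*h - 2*sin(h) + 10*cos(h) - 5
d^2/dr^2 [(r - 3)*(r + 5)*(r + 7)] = 6*r + 18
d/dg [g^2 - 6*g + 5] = 2*g - 6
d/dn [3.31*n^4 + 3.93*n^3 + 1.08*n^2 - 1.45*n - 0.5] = 13.24*n^3 + 11.79*n^2 + 2.16*n - 1.45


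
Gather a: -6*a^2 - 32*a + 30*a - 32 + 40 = -6*a^2 - 2*a + 8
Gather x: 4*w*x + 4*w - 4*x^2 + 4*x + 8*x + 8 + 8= 4*w - 4*x^2 + x*(4*w + 12) + 16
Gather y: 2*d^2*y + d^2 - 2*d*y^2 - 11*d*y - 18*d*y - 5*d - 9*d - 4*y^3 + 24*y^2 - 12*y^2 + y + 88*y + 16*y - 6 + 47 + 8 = d^2 - 14*d - 4*y^3 + y^2*(12 - 2*d) + y*(2*d^2 - 29*d + 105) + 49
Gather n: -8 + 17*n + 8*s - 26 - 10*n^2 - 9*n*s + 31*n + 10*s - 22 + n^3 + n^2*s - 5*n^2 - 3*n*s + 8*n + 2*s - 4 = n^3 + n^2*(s - 15) + n*(56 - 12*s) + 20*s - 60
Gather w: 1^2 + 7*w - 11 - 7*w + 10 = 0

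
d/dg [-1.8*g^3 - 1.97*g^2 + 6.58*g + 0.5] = -5.4*g^2 - 3.94*g + 6.58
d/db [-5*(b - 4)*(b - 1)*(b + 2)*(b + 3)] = -20*b^3 + 150*b + 50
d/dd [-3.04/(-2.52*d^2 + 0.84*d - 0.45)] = (2.5536 - 15.3216*d)/(2.52*d^2 - 0.84*d + 0.45)^2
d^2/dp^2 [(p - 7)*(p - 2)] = 2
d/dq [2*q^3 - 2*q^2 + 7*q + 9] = 6*q^2 - 4*q + 7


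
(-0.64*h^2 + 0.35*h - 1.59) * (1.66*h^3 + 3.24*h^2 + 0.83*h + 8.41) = -1.0624*h^5 - 1.4926*h^4 - 2.0366*h^3 - 10.2435*h^2 + 1.6238*h - 13.3719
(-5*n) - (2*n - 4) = 4 - 7*n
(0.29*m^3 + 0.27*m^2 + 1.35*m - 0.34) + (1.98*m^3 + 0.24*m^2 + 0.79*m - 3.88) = 2.27*m^3 + 0.51*m^2 + 2.14*m - 4.22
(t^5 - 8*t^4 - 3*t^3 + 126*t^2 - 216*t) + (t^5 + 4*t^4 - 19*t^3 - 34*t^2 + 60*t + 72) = 2*t^5 - 4*t^4 - 22*t^3 + 92*t^2 - 156*t + 72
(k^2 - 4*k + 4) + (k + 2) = k^2 - 3*k + 6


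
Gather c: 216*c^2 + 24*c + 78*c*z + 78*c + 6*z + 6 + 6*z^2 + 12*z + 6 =216*c^2 + c*(78*z + 102) + 6*z^2 + 18*z + 12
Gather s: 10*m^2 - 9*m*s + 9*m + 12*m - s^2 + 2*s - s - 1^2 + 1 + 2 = 10*m^2 + 21*m - s^2 + s*(1 - 9*m) + 2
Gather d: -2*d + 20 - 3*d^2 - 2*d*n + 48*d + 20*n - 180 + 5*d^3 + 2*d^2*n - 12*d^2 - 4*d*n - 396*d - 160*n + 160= 5*d^3 + d^2*(2*n - 15) + d*(-6*n - 350) - 140*n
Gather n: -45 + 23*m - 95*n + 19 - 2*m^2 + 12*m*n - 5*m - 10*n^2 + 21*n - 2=-2*m^2 + 18*m - 10*n^2 + n*(12*m - 74) - 28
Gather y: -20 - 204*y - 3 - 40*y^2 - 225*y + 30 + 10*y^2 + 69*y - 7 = -30*y^2 - 360*y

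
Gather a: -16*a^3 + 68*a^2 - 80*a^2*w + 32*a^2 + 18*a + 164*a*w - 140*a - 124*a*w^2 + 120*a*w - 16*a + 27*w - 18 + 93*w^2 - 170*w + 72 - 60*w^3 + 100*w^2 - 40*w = -16*a^3 + a^2*(100 - 80*w) + a*(-124*w^2 + 284*w - 138) - 60*w^3 + 193*w^2 - 183*w + 54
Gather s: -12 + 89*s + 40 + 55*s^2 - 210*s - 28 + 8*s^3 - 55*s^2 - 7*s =8*s^3 - 128*s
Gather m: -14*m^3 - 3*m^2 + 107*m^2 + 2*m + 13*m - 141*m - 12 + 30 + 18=-14*m^3 + 104*m^2 - 126*m + 36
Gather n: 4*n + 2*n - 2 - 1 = 6*n - 3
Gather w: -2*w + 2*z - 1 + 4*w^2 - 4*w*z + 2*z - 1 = 4*w^2 + w*(-4*z - 2) + 4*z - 2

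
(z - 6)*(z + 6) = z^2 - 36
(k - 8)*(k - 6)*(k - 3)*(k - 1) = k^4 - 18*k^3 + 107*k^2 - 234*k + 144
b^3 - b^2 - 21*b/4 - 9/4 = (b - 3)*(b + 1/2)*(b + 3/2)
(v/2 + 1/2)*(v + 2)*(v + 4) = v^3/2 + 7*v^2/2 + 7*v + 4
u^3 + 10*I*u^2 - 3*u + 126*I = (u - 3*I)*(u + 6*I)*(u + 7*I)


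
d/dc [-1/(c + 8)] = (c + 8)^(-2)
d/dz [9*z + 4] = 9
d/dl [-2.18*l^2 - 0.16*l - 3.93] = -4.36*l - 0.16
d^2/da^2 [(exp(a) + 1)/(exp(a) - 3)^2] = (exp(2*a) + 16*exp(a) + 15)*exp(a)/(exp(4*a) - 12*exp(3*a) + 54*exp(2*a) - 108*exp(a) + 81)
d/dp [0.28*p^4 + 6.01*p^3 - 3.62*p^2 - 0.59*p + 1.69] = 1.12*p^3 + 18.03*p^2 - 7.24*p - 0.59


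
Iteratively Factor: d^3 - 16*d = (d)*(d^2 - 16) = d*(d - 4)*(d + 4)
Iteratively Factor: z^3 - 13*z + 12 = (z + 4)*(z^2 - 4*z + 3) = (z - 3)*(z + 4)*(z - 1)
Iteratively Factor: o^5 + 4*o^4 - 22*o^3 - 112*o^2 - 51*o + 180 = (o - 1)*(o^4 + 5*o^3 - 17*o^2 - 129*o - 180) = (o - 1)*(o + 3)*(o^3 + 2*o^2 - 23*o - 60) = (o - 5)*(o - 1)*(o + 3)*(o^2 + 7*o + 12) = (o - 5)*(o - 1)*(o + 3)*(o + 4)*(o + 3)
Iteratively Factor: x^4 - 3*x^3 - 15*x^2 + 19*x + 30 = (x - 2)*(x^3 - x^2 - 17*x - 15) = (x - 5)*(x - 2)*(x^2 + 4*x + 3) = (x - 5)*(x - 2)*(x + 3)*(x + 1)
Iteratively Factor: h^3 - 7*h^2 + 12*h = (h)*(h^2 - 7*h + 12) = h*(h - 3)*(h - 4)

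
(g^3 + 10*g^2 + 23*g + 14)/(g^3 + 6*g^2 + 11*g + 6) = (g + 7)/(g + 3)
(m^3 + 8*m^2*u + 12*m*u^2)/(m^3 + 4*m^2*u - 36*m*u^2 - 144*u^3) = m*(-m - 2*u)/(-m^2 + 2*m*u + 24*u^2)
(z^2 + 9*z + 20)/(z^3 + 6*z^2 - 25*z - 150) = (z + 4)/(z^2 + z - 30)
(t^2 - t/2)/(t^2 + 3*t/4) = 2*(2*t - 1)/(4*t + 3)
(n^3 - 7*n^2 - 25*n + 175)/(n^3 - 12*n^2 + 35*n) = (n + 5)/n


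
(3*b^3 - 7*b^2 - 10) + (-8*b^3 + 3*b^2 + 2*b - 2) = -5*b^3 - 4*b^2 + 2*b - 12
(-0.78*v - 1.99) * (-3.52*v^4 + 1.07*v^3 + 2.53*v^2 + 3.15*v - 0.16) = 2.7456*v^5 + 6.1702*v^4 - 4.1027*v^3 - 7.4917*v^2 - 6.1437*v + 0.3184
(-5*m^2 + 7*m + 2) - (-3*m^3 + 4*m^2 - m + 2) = 3*m^3 - 9*m^2 + 8*m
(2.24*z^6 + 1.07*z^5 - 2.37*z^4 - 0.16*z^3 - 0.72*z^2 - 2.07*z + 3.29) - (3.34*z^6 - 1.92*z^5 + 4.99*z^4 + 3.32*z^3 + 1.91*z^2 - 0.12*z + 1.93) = -1.1*z^6 + 2.99*z^5 - 7.36*z^4 - 3.48*z^3 - 2.63*z^2 - 1.95*z + 1.36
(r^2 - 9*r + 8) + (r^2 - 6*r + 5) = 2*r^2 - 15*r + 13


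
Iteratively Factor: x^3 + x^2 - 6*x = (x)*(x^2 + x - 6) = x*(x + 3)*(x - 2)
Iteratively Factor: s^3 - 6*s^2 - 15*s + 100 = (s + 4)*(s^2 - 10*s + 25) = (s - 5)*(s + 4)*(s - 5)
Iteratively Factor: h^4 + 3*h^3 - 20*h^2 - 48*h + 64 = (h - 1)*(h^3 + 4*h^2 - 16*h - 64) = (h - 4)*(h - 1)*(h^2 + 8*h + 16) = (h - 4)*(h - 1)*(h + 4)*(h + 4)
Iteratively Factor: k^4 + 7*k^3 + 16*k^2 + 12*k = (k + 2)*(k^3 + 5*k^2 + 6*k) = (k + 2)^2*(k^2 + 3*k) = (k + 2)^2*(k + 3)*(k)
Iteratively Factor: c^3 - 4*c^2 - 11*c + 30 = (c - 5)*(c^2 + c - 6) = (c - 5)*(c + 3)*(c - 2)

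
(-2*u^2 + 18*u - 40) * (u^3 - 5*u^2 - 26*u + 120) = -2*u^5 + 28*u^4 - 78*u^3 - 508*u^2 + 3200*u - 4800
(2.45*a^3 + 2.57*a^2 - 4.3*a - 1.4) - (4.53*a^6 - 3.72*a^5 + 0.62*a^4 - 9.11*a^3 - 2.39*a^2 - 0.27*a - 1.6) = -4.53*a^6 + 3.72*a^5 - 0.62*a^4 + 11.56*a^3 + 4.96*a^2 - 4.03*a + 0.2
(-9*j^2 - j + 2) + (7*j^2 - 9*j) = -2*j^2 - 10*j + 2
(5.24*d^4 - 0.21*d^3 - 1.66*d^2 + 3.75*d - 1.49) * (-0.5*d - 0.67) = -2.62*d^5 - 3.4058*d^4 + 0.9707*d^3 - 0.7628*d^2 - 1.7675*d + 0.9983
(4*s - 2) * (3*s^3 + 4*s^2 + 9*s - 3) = 12*s^4 + 10*s^3 + 28*s^2 - 30*s + 6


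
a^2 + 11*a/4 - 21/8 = (a - 3/4)*(a + 7/2)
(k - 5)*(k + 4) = k^2 - k - 20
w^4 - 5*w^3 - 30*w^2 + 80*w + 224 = (w - 7)*(w - 4)*(w + 2)*(w + 4)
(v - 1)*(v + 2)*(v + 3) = v^3 + 4*v^2 + v - 6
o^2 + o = o*(o + 1)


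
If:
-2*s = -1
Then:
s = 1/2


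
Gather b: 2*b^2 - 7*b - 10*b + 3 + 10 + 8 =2*b^2 - 17*b + 21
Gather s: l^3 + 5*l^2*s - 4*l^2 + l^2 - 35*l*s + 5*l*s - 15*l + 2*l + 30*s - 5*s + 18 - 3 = l^3 - 3*l^2 - 13*l + s*(5*l^2 - 30*l + 25) + 15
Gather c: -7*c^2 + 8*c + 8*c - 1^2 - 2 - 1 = -7*c^2 + 16*c - 4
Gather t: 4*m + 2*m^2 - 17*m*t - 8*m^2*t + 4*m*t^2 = 2*m^2 + 4*m*t^2 + 4*m + t*(-8*m^2 - 17*m)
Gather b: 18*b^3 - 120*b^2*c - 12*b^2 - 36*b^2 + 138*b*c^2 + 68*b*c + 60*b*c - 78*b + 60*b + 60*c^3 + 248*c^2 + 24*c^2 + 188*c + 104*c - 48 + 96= 18*b^3 + b^2*(-120*c - 48) + b*(138*c^2 + 128*c - 18) + 60*c^3 + 272*c^2 + 292*c + 48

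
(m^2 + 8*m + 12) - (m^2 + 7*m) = m + 12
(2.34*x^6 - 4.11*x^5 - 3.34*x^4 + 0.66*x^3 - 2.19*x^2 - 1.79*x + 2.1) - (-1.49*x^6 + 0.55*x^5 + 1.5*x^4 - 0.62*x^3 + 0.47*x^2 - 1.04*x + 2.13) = 3.83*x^6 - 4.66*x^5 - 4.84*x^4 + 1.28*x^3 - 2.66*x^2 - 0.75*x - 0.0299999999999998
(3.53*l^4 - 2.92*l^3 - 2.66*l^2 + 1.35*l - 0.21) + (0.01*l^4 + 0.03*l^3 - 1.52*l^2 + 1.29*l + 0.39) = 3.54*l^4 - 2.89*l^3 - 4.18*l^2 + 2.64*l + 0.18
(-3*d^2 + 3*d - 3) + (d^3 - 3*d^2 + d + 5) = d^3 - 6*d^2 + 4*d + 2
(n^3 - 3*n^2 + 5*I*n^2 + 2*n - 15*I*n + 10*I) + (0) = n^3 - 3*n^2 + 5*I*n^2 + 2*n - 15*I*n + 10*I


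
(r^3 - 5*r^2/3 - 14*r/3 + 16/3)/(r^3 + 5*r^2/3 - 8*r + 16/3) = (3*r^2 - 2*r - 16)/(3*r^2 + 8*r - 16)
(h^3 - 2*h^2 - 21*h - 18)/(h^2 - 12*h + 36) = (h^2 + 4*h + 3)/(h - 6)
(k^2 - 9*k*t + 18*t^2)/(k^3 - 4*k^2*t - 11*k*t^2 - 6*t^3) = (k - 3*t)/(k^2 + 2*k*t + t^2)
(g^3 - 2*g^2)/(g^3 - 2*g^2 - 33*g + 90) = g^2*(g - 2)/(g^3 - 2*g^2 - 33*g + 90)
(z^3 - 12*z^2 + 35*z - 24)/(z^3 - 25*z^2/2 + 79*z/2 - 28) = 2*(z - 3)/(2*z - 7)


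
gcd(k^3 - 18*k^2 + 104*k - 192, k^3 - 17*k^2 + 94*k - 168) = k^2 - 10*k + 24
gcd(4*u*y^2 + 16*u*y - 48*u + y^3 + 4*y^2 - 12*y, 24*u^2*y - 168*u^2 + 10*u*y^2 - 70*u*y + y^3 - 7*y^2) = 4*u + y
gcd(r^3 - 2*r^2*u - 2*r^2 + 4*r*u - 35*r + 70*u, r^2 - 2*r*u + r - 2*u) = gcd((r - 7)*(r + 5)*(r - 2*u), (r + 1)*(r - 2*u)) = r - 2*u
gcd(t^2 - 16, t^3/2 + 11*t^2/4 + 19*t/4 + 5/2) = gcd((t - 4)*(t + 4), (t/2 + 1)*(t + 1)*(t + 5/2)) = 1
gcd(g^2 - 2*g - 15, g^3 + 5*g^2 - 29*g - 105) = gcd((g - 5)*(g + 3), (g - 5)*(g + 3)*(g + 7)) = g^2 - 2*g - 15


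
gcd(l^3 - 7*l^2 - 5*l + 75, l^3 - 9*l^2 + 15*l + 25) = l^2 - 10*l + 25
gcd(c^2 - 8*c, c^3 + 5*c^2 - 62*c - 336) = c - 8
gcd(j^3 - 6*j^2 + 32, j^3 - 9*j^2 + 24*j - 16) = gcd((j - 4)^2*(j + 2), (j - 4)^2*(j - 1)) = j^2 - 8*j + 16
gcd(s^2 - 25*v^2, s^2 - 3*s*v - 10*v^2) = s - 5*v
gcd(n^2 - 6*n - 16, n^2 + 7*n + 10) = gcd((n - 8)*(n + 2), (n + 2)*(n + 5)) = n + 2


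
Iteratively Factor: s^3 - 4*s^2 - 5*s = (s - 5)*(s^2 + s) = s*(s - 5)*(s + 1)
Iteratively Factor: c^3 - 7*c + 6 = (c - 2)*(c^2 + 2*c - 3) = (c - 2)*(c + 3)*(c - 1)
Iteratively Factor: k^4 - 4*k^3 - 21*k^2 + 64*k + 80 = (k - 5)*(k^3 + k^2 - 16*k - 16) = (k - 5)*(k - 4)*(k^2 + 5*k + 4) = (k - 5)*(k - 4)*(k + 4)*(k + 1)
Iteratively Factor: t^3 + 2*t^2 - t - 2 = (t - 1)*(t^2 + 3*t + 2) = (t - 1)*(t + 1)*(t + 2)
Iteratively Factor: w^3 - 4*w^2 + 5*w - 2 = (w - 2)*(w^2 - 2*w + 1) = (w - 2)*(w - 1)*(w - 1)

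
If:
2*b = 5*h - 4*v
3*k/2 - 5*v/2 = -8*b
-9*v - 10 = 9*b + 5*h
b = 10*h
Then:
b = -80/49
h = -8/49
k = 1430/147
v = 30/49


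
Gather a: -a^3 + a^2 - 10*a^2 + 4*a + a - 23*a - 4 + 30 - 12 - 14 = -a^3 - 9*a^2 - 18*a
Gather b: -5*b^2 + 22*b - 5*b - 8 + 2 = -5*b^2 + 17*b - 6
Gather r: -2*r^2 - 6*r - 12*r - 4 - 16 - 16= -2*r^2 - 18*r - 36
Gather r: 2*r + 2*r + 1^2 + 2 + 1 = 4*r + 4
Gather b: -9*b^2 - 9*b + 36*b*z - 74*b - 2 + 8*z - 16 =-9*b^2 + b*(36*z - 83) + 8*z - 18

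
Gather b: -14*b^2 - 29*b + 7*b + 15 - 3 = -14*b^2 - 22*b + 12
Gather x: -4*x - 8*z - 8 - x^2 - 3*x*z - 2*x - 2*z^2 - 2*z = -x^2 + x*(-3*z - 6) - 2*z^2 - 10*z - 8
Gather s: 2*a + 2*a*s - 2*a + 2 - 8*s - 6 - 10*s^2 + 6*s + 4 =-10*s^2 + s*(2*a - 2)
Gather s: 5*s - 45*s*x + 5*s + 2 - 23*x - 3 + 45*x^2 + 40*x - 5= s*(10 - 45*x) + 45*x^2 + 17*x - 6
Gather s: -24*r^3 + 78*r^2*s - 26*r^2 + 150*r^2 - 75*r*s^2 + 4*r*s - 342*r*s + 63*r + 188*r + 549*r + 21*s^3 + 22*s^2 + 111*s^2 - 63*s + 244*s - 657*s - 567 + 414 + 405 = -24*r^3 + 124*r^2 + 800*r + 21*s^3 + s^2*(133 - 75*r) + s*(78*r^2 - 338*r - 476) + 252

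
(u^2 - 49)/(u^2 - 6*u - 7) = (u + 7)/(u + 1)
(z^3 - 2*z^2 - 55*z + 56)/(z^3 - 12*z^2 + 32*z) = (z^2 + 6*z - 7)/(z*(z - 4))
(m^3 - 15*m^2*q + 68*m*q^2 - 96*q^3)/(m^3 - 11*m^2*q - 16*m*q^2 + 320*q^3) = (-m^2 + 7*m*q - 12*q^2)/(-m^2 + 3*m*q + 40*q^2)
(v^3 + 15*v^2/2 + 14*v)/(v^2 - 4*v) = (v^2 + 15*v/2 + 14)/(v - 4)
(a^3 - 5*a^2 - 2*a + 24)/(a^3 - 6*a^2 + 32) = (a - 3)/(a - 4)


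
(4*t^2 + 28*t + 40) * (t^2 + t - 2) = 4*t^4 + 32*t^3 + 60*t^2 - 16*t - 80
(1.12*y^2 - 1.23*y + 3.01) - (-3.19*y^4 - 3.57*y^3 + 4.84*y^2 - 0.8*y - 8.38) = 3.19*y^4 + 3.57*y^3 - 3.72*y^2 - 0.43*y + 11.39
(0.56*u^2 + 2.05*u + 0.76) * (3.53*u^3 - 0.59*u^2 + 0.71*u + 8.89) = 1.9768*u^5 + 6.9061*u^4 + 1.8709*u^3 + 5.9855*u^2 + 18.7641*u + 6.7564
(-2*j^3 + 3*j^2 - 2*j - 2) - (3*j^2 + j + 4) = -2*j^3 - 3*j - 6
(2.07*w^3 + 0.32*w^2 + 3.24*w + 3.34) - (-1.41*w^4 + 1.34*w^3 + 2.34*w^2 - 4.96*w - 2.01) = 1.41*w^4 + 0.73*w^3 - 2.02*w^2 + 8.2*w + 5.35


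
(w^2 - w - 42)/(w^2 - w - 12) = (-w^2 + w + 42)/(-w^2 + w + 12)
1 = 1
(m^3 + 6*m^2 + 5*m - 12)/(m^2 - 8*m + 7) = (m^2 + 7*m + 12)/(m - 7)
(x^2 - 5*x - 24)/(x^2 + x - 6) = (x - 8)/(x - 2)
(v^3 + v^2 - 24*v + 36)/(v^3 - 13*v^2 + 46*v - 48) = (v + 6)/(v - 8)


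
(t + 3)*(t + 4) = t^2 + 7*t + 12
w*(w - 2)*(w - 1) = w^3 - 3*w^2 + 2*w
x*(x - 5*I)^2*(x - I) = x^4 - 11*I*x^3 - 35*x^2 + 25*I*x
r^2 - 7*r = r*(r - 7)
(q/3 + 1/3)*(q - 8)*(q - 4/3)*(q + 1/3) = q^4/3 - 8*q^3/3 - 13*q^2/27 + 100*q/27 + 32/27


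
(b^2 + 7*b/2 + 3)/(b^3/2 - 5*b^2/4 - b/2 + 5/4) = 2*(2*b^2 + 7*b + 6)/(2*b^3 - 5*b^2 - 2*b + 5)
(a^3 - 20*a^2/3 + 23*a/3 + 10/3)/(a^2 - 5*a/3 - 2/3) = a - 5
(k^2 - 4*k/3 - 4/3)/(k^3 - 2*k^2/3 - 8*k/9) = 3*(k - 2)/(k*(3*k - 4))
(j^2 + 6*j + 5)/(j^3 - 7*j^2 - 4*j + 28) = (j^2 + 6*j + 5)/(j^3 - 7*j^2 - 4*j + 28)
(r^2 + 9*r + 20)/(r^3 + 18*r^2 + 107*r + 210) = (r + 4)/(r^2 + 13*r + 42)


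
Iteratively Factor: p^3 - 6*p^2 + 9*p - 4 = (p - 4)*(p^2 - 2*p + 1) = (p - 4)*(p - 1)*(p - 1)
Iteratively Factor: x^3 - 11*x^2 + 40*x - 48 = (x - 4)*(x^2 - 7*x + 12) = (x - 4)^2*(x - 3)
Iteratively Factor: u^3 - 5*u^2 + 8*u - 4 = (u - 2)*(u^2 - 3*u + 2) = (u - 2)*(u - 1)*(u - 2)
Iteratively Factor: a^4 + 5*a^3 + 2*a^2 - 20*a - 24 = (a + 2)*(a^3 + 3*a^2 - 4*a - 12) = (a + 2)^2*(a^2 + a - 6) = (a + 2)^2*(a + 3)*(a - 2)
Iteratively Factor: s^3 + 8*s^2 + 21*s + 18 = (s + 2)*(s^2 + 6*s + 9) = (s + 2)*(s + 3)*(s + 3)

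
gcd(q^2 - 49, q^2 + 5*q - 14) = q + 7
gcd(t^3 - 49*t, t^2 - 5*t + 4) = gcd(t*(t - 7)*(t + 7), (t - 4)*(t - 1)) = 1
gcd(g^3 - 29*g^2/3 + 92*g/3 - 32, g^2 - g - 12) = g - 4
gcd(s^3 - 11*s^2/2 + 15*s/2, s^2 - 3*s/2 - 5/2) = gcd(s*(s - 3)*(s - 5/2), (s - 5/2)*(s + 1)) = s - 5/2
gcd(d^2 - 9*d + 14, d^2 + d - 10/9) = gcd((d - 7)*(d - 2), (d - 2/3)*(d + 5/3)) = 1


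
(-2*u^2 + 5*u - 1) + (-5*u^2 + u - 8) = -7*u^2 + 6*u - 9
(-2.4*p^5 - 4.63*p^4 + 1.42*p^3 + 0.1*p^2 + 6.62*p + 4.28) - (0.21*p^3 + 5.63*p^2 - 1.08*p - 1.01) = -2.4*p^5 - 4.63*p^4 + 1.21*p^3 - 5.53*p^2 + 7.7*p + 5.29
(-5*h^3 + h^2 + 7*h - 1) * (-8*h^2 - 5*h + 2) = 40*h^5 + 17*h^4 - 71*h^3 - 25*h^2 + 19*h - 2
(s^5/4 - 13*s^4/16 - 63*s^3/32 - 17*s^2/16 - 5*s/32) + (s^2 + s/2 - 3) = s^5/4 - 13*s^4/16 - 63*s^3/32 - s^2/16 + 11*s/32 - 3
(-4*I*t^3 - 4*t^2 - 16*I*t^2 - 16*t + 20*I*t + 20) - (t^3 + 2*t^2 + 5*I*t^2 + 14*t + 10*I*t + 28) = -t^3 - 4*I*t^3 - 6*t^2 - 21*I*t^2 - 30*t + 10*I*t - 8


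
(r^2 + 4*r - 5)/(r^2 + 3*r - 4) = (r + 5)/(r + 4)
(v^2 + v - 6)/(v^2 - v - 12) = (v - 2)/(v - 4)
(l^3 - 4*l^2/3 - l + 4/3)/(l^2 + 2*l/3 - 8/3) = (l^2 - 1)/(l + 2)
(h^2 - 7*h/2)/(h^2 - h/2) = (2*h - 7)/(2*h - 1)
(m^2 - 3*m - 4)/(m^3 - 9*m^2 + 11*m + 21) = (m - 4)/(m^2 - 10*m + 21)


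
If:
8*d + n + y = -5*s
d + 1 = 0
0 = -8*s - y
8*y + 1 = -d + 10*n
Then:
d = -1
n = 256/47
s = -40/47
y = 320/47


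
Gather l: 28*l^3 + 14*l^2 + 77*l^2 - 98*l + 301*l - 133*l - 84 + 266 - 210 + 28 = 28*l^3 + 91*l^2 + 70*l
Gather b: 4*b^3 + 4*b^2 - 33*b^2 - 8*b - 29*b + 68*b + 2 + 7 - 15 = 4*b^3 - 29*b^2 + 31*b - 6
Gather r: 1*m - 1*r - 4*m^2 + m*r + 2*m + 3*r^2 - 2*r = -4*m^2 + 3*m + 3*r^2 + r*(m - 3)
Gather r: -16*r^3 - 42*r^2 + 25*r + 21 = -16*r^3 - 42*r^2 + 25*r + 21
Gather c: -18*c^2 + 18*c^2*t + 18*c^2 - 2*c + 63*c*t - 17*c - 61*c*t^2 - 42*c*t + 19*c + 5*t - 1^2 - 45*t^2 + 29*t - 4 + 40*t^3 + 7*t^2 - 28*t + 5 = 18*c^2*t + c*(-61*t^2 + 21*t) + 40*t^3 - 38*t^2 + 6*t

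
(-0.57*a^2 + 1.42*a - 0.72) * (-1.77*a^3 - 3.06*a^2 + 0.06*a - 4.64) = 1.0089*a^5 - 0.7692*a^4 - 3.105*a^3 + 4.9332*a^2 - 6.632*a + 3.3408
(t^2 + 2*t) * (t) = t^3 + 2*t^2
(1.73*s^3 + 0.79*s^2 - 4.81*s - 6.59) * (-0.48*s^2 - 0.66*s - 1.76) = -0.8304*s^5 - 1.521*s^4 - 1.2574*s^3 + 4.9474*s^2 + 12.815*s + 11.5984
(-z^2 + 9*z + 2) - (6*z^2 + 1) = -7*z^2 + 9*z + 1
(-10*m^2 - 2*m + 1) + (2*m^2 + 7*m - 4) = -8*m^2 + 5*m - 3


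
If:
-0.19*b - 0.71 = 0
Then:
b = -3.74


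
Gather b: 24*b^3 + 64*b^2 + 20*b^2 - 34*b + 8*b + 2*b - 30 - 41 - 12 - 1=24*b^3 + 84*b^2 - 24*b - 84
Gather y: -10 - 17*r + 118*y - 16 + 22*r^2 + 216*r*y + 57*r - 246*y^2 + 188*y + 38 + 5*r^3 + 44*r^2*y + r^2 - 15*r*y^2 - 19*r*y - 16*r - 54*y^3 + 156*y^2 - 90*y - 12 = 5*r^3 + 23*r^2 + 24*r - 54*y^3 + y^2*(-15*r - 90) + y*(44*r^2 + 197*r + 216)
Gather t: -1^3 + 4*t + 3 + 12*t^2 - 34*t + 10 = 12*t^2 - 30*t + 12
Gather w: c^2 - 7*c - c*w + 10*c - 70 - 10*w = c^2 + 3*c + w*(-c - 10) - 70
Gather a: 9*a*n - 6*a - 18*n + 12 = a*(9*n - 6) - 18*n + 12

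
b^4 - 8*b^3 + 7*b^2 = b^2*(b - 7)*(b - 1)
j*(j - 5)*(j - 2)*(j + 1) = j^4 - 6*j^3 + 3*j^2 + 10*j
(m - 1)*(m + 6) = m^2 + 5*m - 6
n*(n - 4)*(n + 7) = n^3 + 3*n^2 - 28*n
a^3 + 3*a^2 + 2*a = a*(a + 1)*(a + 2)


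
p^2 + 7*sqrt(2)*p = p*(p + 7*sqrt(2))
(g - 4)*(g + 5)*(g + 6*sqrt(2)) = g^3 + g^2 + 6*sqrt(2)*g^2 - 20*g + 6*sqrt(2)*g - 120*sqrt(2)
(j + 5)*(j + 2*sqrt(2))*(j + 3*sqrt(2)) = j^3 + 5*j^2 + 5*sqrt(2)*j^2 + 12*j + 25*sqrt(2)*j + 60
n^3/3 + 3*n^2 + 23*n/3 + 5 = (n/3 + 1)*(n + 1)*(n + 5)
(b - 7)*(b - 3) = b^2 - 10*b + 21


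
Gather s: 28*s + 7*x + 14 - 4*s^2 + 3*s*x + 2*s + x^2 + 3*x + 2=-4*s^2 + s*(3*x + 30) + x^2 + 10*x + 16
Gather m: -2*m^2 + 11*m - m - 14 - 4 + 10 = -2*m^2 + 10*m - 8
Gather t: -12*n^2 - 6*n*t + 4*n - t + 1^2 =-12*n^2 + 4*n + t*(-6*n - 1) + 1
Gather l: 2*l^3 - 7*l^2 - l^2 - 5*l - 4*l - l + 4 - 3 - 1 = 2*l^3 - 8*l^2 - 10*l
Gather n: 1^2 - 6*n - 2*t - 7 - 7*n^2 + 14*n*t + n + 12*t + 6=-7*n^2 + n*(14*t - 5) + 10*t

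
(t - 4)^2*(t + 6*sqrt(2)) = t^3 - 8*t^2 + 6*sqrt(2)*t^2 - 48*sqrt(2)*t + 16*t + 96*sqrt(2)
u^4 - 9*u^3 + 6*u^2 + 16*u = u*(u - 8)*(u - 2)*(u + 1)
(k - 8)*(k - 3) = k^2 - 11*k + 24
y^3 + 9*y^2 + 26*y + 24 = (y + 2)*(y + 3)*(y + 4)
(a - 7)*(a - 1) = a^2 - 8*a + 7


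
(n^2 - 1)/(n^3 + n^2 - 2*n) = (n + 1)/(n*(n + 2))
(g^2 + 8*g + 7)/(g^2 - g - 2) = (g + 7)/(g - 2)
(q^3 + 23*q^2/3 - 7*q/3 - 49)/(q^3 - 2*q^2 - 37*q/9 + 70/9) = 3*(q^2 + 10*q + 21)/(3*q^2 + q - 10)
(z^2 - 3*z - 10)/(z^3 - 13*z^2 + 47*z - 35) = (z + 2)/(z^2 - 8*z + 7)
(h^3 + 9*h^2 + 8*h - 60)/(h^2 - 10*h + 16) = (h^2 + 11*h + 30)/(h - 8)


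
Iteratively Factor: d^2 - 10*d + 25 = (d - 5)*(d - 5)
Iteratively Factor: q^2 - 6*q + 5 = (q - 5)*(q - 1)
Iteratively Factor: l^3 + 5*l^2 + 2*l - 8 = (l + 2)*(l^2 + 3*l - 4) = (l - 1)*(l + 2)*(l + 4)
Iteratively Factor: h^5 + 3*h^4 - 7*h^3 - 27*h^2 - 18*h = (h + 2)*(h^4 + h^3 - 9*h^2 - 9*h) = (h + 1)*(h + 2)*(h^3 - 9*h) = (h - 3)*(h + 1)*(h + 2)*(h^2 + 3*h) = h*(h - 3)*(h + 1)*(h + 2)*(h + 3)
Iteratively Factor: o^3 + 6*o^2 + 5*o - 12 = (o + 4)*(o^2 + 2*o - 3) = (o - 1)*(o + 4)*(o + 3)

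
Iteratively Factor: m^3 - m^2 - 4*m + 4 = (m - 1)*(m^2 - 4) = (m - 2)*(m - 1)*(m + 2)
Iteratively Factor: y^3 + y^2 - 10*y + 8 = (y - 1)*(y^2 + 2*y - 8) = (y - 2)*(y - 1)*(y + 4)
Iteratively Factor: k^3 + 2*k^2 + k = (k + 1)*(k^2 + k) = k*(k + 1)*(k + 1)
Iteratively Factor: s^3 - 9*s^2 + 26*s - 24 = (s - 4)*(s^2 - 5*s + 6) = (s - 4)*(s - 2)*(s - 3)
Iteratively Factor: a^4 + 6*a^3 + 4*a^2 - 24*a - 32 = (a + 2)*(a^3 + 4*a^2 - 4*a - 16) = (a + 2)^2*(a^2 + 2*a - 8) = (a + 2)^2*(a + 4)*(a - 2)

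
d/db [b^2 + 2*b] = 2*b + 2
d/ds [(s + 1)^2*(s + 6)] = (s + 1)*(3*s + 13)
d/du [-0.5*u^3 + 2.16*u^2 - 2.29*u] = -1.5*u^2 + 4.32*u - 2.29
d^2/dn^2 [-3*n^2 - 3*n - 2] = -6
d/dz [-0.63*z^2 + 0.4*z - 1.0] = 0.4 - 1.26*z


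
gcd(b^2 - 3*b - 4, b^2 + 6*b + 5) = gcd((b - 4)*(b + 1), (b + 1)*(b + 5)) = b + 1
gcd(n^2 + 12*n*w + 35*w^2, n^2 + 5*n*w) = n + 5*w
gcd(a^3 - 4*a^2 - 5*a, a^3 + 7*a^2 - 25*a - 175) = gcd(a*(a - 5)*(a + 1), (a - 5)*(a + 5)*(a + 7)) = a - 5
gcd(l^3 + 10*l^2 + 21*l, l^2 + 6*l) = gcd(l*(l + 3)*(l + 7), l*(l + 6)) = l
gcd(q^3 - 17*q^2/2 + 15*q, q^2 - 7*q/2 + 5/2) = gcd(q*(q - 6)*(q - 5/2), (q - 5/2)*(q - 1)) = q - 5/2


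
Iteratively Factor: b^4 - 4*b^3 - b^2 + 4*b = (b)*(b^3 - 4*b^2 - b + 4) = b*(b - 4)*(b^2 - 1) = b*(b - 4)*(b + 1)*(b - 1)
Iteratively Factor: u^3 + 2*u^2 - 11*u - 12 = (u + 1)*(u^2 + u - 12) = (u + 1)*(u + 4)*(u - 3)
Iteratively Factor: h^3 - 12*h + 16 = (h + 4)*(h^2 - 4*h + 4) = (h - 2)*(h + 4)*(h - 2)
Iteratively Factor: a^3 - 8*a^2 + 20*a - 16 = (a - 4)*(a^2 - 4*a + 4) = (a - 4)*(a - 2)*(a - 2)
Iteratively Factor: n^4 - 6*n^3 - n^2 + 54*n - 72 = (n - 3)*(n^3 - 3*n^2 - 10*n + 24) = (n - 4)*(n - 3)*(n^2 + n - 6) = (n - 4)*(n - 3)*(n - 2)*(n + 3)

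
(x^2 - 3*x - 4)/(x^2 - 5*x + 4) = (x + 1)/(x - 1)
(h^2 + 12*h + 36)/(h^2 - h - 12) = (h^2 + 12*h + 36)/(h^2 - h - 12)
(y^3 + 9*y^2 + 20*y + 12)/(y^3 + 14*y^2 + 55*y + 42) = (y + 2)/(y + 7)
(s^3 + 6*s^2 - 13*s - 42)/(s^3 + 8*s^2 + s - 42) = (s^2 - s - 6)/(s^2 + s - 6)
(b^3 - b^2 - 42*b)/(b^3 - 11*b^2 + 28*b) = (b + 6)/(b - 4)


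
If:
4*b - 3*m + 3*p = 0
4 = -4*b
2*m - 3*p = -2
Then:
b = -1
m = -2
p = -2/3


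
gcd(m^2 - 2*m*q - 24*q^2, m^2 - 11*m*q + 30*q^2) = -m + 6*q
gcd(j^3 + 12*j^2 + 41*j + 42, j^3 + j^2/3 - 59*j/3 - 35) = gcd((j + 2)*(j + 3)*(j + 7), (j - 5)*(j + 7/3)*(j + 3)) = j + 3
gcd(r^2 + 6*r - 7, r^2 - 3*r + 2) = r - 1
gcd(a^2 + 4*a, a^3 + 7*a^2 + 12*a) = a^2 + 4*a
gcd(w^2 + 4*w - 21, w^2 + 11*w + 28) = w + 7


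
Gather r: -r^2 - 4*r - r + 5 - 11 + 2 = -r^2 - 5*r - 4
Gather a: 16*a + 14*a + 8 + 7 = 30*a + 15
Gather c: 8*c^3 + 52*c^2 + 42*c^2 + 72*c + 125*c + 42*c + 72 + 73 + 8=8*c^3 + 94*c^2 + 239*c + 153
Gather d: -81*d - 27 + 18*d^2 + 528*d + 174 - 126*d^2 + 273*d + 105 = -108*d^2 + 720*d + 252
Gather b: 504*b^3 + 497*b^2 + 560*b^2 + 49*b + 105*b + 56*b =504*b^3 + 1057*b^2 + 210*b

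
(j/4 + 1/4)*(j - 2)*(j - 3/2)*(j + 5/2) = j^4/4 - 27*j^2/16 + 7*j/16 + 15/8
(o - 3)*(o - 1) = o^2 - 4*o + 3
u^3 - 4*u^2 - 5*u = u*(u - 5)*(u + 1)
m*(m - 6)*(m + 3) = m^3 - 3*m^2 - 18*m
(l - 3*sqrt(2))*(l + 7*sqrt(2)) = l^2 + 4*sqrt(2)*l - 42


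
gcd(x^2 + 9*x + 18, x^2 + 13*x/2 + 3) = x + 6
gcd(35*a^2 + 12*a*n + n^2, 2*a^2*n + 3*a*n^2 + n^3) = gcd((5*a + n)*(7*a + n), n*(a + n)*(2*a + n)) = 1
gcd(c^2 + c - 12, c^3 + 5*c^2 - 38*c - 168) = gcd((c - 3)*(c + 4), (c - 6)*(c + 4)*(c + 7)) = c + 4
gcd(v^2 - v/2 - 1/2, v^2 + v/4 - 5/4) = v - 1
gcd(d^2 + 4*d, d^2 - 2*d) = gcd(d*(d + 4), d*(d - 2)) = d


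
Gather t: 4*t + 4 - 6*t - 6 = -2*t - 2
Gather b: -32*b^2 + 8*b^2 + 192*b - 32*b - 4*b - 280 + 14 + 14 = -24*b^2 + 156*b - 252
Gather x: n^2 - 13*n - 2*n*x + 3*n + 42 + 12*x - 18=n^2 - 10*n + x*(12 - 2*n) + 24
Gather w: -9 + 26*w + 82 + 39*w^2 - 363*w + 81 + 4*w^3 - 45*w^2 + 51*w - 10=4*w^3 - 6*w^2 - 286*w + 144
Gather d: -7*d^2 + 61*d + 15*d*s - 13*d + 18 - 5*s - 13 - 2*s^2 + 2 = -7*d^2 + d*(15*s + 48) - 2*s^2 - 5*s + 7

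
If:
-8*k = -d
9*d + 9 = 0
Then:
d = -1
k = -1/8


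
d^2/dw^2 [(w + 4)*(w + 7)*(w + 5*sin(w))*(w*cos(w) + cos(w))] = -w^4*cos(w) - 8*w^3*sin(w) - 10*w^3*sin(2*w) - 12*w^3*cos(w) - 72*w^2*sin(w) - 120*w^2*sin(2*w) - 27*w^2*cos(w) + 30*w^2*cos(2*w) - 156*w*sin(w) - 375*w*sin(2*w) + 44*w*cos(w) + 240*w*cos(2*w) - 56*sin(w) - 220*sin(2*w) + 78*cos(w) + 390*cos(2*w)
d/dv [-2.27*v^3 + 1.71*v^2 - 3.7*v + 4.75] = -6.81*v^2 + 3.42*v - 3.7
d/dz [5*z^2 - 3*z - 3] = 10*z - 3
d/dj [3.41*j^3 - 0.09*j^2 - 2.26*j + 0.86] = 10.23*j^2 - 0.18*j - 2.26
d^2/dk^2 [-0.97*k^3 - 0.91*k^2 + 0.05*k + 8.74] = -5.82*k - 1.82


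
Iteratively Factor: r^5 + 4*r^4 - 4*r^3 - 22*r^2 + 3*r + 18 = (r + 3)*(r^4 + r^3 - 7*r^2 - r + 6) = (r - 2)*(r + 3)*(r^3 + 3*r^2 - r - 3) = (r - 2)*(r + 1)*(r + 3)*(r^2 + 2*r - 3) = (r - 2)*(r - 1)*(r + 1)*(r + 3)*(r + 3)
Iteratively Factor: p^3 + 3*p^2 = (p)*(p^2 + 3*p) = p^2*(p + 3)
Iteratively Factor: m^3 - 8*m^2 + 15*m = (m - 3)*(m^2 - 5*m) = m*(m - 3)*(m - 5)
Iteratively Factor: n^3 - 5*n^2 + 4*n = (n)*(n^2 - 5*n + 4) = n*(n - 4)*(n - 1)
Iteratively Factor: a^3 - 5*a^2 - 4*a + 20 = (a - 5)*(a^2 - 4) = (a - 5)*(a + 2)*(a - 2)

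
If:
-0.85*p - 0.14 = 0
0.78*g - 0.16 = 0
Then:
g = 0.21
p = -0.16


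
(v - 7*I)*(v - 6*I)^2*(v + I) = v^4 - 18*I*v^3 - 101*v^2 + 132*I*v - 252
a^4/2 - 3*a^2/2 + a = a*(a/2 + 1)*(a - 1)^2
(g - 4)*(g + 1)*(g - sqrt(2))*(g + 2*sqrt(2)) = g^4 - 3*g^3 + sqrt(2)*g^3 - 8*g^2 - 3*sqrt(2)*g^2 - 4*sqrt(2)*g + 12*g + 16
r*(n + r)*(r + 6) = n*r^2 + 6*n*r + r^3 + 6*r^2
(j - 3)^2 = j^2 - 6*j + 9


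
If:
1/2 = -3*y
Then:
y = -1/6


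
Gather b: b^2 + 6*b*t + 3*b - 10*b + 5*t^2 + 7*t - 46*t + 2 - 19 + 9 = b^2 + b*(6*t - 7) + 5*t^2 - 39*t - 8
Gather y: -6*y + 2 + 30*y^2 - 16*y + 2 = 30*y^2 - 22*y + 4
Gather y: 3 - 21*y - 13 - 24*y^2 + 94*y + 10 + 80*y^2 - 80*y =56*y^2 - 7*y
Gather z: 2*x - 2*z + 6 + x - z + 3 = 3*x - 3*z + 9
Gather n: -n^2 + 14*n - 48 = -n^2 + 14*n - 48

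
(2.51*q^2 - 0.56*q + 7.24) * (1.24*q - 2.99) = 3.1124*q^3 - 8.1993*q^2 + 10.652*q - 21.6476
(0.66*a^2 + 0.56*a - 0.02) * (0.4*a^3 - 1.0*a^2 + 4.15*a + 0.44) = 0.264*a^5 - 0.436*a^4 + 2.171*a^3 + 2.6344*a^2 + 0.1634*a - 0.0088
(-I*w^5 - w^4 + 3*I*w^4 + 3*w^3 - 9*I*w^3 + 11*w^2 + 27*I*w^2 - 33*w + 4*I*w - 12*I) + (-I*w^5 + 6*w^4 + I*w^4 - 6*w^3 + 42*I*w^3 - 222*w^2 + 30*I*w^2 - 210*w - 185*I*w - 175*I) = -2*I*w^5 + 5*w^4 + 4*I*w^4 - 3*w^3 + 33*I*w^3 - 211*w^2 + 57*I*w^2 - 243*w - 181*I*w - 187*I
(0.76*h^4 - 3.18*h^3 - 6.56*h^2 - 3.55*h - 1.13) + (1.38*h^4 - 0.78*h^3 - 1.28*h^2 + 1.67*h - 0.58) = 2.14*h^4 - 3.96*h^3 - 7.84*h^2 - 1.88*h - 1.71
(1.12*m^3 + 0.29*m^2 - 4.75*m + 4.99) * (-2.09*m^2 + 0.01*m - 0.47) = -2.3408*m^5 - 0.5949*m^4 + 9.404*m^3 - 10.6129*m^2 + 2.2824*m - 2.3453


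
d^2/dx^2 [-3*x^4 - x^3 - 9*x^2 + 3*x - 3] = -36*x^2 - 6*x - 18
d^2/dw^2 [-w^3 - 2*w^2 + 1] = -6*w - 4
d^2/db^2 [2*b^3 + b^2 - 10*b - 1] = 12*b + 2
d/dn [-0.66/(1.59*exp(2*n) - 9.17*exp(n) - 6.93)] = (2.0988*exp(n) - 6.0522)*exp(n)/(-1.59*exp(2*n) + 9.17*exp(n) + 6.93)^2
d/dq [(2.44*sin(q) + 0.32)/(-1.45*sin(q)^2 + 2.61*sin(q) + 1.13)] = (3.538*sin(q)^2 + 0.928*sin(q) + 1.922)*cos(q)/(2.1025*sin(q)^4 - 7.569*sin(q)^3 + 3.5351*sin(q)^2 + 5.8986*sin(q) + 1.2769)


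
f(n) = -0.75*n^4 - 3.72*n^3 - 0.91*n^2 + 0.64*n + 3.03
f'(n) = -3.0*n^3 - 11.16*n^2 - 1.82*n + 0.64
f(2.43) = -80.32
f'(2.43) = -112.73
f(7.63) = -4239.37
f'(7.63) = -1995.53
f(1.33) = -8.83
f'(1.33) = -28.58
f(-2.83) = 30.14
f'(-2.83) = -15.59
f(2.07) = -46.31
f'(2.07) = -77.56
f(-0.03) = 3.01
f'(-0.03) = 0.68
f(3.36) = -241.80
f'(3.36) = -245.27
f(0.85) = 0.24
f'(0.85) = -10.81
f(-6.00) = -202.05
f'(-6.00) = 257.80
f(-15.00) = -25625.07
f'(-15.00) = 7641.94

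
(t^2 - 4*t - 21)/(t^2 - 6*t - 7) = (t + 3)/(t + 1)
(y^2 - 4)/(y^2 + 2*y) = (y - 2)/y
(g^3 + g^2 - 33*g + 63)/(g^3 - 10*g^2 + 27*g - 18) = (g^2 + 4*g - 21)/(g^2 - 7*g + 6)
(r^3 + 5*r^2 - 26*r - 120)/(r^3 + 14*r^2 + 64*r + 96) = (r - 5)/(r + 4)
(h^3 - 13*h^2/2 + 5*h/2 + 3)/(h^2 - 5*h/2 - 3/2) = (h^2 - 7*h + 6)/(h - 3)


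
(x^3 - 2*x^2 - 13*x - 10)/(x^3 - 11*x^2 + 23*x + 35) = (x + 2)/(x - 7)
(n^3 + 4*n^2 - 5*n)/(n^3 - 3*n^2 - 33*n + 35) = n/(n - 7)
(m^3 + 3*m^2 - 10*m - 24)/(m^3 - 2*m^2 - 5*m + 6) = (m + 4)/(m - 1)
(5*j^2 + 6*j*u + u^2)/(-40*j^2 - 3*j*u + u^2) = (j + u)/(-8*j + u)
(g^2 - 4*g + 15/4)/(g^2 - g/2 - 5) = (g - 3/2)/(g + 2)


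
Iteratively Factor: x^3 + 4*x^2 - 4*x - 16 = (x + 4)*(x^2 - 4) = (x + 2)*(x + 4)*(x - 2)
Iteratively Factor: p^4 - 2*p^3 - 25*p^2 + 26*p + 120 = (p + 4)*(p^3 - 6*p^2 - p + 30) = (p + 2)*(p + 4)*(p^2 - 8*p + 15) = (p - 5)*(p + 2)*(p + 4)*(p - 3)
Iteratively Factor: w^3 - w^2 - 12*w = (w - 4)*(w^2 + 3*w) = (w - 4)*(w + 3)*(w)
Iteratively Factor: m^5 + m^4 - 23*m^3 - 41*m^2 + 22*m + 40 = (m - 5)*(m^4 + 6*m^3 + 7*m^2 - 6*m - 8) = (m - 5)*(m + 1)*(m^3 + 5*m^2 + 2*m - 8) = (m - 5)*(m + 1)*(m + 2)*(m^2 + 3*m - 4) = (m - 5)*(m + 1)*(m + 2)*(m + 4)*(m - 1)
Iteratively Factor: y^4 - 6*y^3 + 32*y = (y - 4)*(y^3 - 2*y^2 - 8*y) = (y - 4)*(y + 2)*(y^2 - 4*y) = (y - 4)^2*(y + 2)*(y)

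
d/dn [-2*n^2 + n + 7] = 1 - 4*n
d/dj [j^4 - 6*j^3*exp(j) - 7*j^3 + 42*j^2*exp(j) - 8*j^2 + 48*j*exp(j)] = -6*j^3*exp(j) + 4*j^3 + 24*j^2*exp(j) - 21*j^2 + 132*j*exp(j) - 16*j + 48*exp(j)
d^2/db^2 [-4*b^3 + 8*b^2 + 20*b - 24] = 16 - 24*b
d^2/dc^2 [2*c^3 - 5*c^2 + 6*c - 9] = 12*c - 10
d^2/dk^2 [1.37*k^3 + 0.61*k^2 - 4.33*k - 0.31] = 8.22*k + 1.22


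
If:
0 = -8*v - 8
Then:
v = -1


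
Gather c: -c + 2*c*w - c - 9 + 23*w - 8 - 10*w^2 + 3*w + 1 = c*(2*w - 2) - 10*w^2 + 26*w - 16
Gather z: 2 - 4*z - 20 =-4*z - 18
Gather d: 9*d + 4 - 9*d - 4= 0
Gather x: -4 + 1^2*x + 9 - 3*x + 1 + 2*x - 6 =0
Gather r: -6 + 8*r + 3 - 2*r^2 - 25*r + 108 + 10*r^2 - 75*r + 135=8*r^2 - 92*r + 240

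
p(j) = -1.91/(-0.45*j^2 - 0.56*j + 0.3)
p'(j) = -1.91*(0.9*j + 0.56)/(-0.45*j^2 - 0.56*j + 0.3)^2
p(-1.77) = 16.10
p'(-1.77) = 140.26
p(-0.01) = -6.25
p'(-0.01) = -11.27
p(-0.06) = -5.75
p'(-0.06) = -8.77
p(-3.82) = 0.46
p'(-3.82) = 0.32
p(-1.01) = -4.70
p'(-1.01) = 4.03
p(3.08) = 0.34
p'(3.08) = -0.20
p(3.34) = 0.29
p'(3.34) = -0.16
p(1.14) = 2.07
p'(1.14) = -3.55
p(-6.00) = 0.15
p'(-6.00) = 0.06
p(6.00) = 0.10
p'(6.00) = -0.03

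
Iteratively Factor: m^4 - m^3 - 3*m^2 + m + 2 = (m - 1)*(m^3 - 3*m - 2) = (m - 2)*(m - 1)*(m^2 + 2*m + 1) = (m - 2)*(m - 1)*(m + 1)*(m + 1)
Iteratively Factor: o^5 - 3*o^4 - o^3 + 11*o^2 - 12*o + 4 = (o + 2)*(o^4 - 5*o^3 + 9*o^2 - 7*o + 2) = (o - 2)*(o + 2)*(o^3 - 3*o^2 + 3*o - 1) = (o - 2)*(o - 1)*(o + 2)*(o^2 - 2*o + 1) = (o - 2)*(o - 1)^2*(o + 2)*(o - 1)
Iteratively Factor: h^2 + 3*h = (h)*(h + 3)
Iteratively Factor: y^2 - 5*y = (y - 5)*(y)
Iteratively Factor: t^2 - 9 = (t + 3)*(t - 3)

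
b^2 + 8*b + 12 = (b + 2)*(b + 6)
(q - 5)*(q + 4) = q^2 - q - 20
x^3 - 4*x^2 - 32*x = x*(x - 8)*(x + 4)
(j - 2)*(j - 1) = j^2 - 3*j + 2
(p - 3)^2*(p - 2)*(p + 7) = p^4 - p^3 - 35*p^2 + 129*p - 126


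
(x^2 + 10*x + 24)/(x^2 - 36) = (x + 4)/(x - 6)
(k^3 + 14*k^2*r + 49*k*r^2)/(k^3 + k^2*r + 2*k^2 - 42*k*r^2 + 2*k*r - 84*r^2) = k*(-k - 7*r)/(-k^2 + 6*k*r - 2*k + 12*r)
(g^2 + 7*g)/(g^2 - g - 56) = g/(g - 8)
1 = 1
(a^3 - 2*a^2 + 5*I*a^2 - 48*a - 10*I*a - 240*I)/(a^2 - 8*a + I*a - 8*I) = (a^2 + a*(6 + 5*I) + 30*I)/(a + I)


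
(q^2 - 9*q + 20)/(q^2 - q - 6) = (-q^2 + 9*q - 20)/(-q^2 + q + 6)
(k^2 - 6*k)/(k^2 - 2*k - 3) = k*(6 - k)/(-k^2 + 2*k + 3)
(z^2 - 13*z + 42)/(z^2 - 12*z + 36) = (z - 7)/(z - 6)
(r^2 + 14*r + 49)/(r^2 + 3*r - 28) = (r + 7)/(r - 4)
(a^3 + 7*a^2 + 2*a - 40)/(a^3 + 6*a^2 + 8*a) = (a^2 + 3*a - 10)/(a*(a + 2))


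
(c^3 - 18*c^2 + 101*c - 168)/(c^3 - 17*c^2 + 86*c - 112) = (c - 3)/(c - 2)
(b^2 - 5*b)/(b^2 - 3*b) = (b - 5)/(b - 3)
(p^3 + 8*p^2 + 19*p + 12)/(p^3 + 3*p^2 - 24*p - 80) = (p^2 + 4*p + 3)/(p^2 - p - 20)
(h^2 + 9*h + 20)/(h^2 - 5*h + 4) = (h^2 + 9*h + 20)/(h^2 - 5*h + 4)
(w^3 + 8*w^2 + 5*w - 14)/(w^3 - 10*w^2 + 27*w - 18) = (w^2 + 9*w + 14)/(w^2 - 9*w + 18)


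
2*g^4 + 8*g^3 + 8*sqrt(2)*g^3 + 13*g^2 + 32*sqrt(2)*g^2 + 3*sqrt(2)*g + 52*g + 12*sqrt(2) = (g + 4)*(g + 3*sqrt(2))*(sqrt(2)*g + 1)^2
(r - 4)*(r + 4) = r^2 - 16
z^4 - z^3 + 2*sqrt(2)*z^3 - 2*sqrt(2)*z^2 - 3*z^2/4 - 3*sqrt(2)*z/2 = z*(z - 3/2)*(z + 1/2)*(z + 2*sqrt(2))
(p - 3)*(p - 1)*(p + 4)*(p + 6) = p^4 + 6*p^3 - 13*p^2 - 66*p + 72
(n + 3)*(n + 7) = n^2 + 10*n + 21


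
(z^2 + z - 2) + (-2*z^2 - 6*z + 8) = -z^2 - 5*z + 6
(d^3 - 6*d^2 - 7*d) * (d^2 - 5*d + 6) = d^5 - 11*d^4 + 29*d^3 - d^2 - 42*d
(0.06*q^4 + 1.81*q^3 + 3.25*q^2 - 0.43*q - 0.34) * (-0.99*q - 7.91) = -0.0594*q^5 - 2.2665*q^4 - 17.5346*q^3 - 25.2818*q^2 + 3.7379*q + 2.6894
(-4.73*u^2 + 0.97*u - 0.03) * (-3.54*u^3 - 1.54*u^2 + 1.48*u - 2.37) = 16.7442*u^5 + 3.8504*u^4 - 8.388*u^3 + 12.6919*u^2 - 2.3433*u + 0.0711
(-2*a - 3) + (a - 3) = -a - 6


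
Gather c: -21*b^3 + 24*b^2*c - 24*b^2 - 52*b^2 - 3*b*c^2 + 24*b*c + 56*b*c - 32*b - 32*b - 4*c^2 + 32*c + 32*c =-21*b^3 - 76*b^2 - 64*b + c^2*(-3*b - 4) + c*(24*b^2 + 80*b + 64)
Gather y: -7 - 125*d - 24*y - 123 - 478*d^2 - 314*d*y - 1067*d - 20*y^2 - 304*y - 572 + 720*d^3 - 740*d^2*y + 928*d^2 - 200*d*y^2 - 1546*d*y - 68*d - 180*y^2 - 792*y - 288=720*d^3 + 450*d^2 - 1260*d + y^2*(-200*d - 200) + y*(-740*d^2 - 1860*d - 1120) - 990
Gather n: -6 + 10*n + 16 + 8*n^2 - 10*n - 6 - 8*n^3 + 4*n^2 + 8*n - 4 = -8*n^3 + 12*n^2 + 8*n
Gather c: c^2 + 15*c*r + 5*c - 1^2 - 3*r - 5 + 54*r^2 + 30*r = c^2 + c*(15*r + 5) + 54*r^2 + 27*r - 6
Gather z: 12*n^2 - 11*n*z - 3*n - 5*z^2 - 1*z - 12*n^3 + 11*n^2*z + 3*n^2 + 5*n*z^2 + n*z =-12*n^3 + 15*n^2 - 3*n + z^2*(5*n - 5) + z*(11*n^2 - 10*n - 1)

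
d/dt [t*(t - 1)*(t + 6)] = 3*t^2 + 10*t - 6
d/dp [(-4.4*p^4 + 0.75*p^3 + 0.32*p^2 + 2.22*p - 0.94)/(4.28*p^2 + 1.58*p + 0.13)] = (-37.664*p^5 - 17.646*p^4 + 0.0819999999999994*p^3 - 8.7035*p^2 + 8.1296*p + 1.7738)/(18.3184*p^4 + 13.5248*p^3 + 3.6092*p^2 + 0.4108*p + 0.0169)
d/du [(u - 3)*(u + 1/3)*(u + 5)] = 3*u^2 + 14*u/3 - 43/3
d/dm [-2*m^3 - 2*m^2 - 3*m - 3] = -6*m^2 - 4*m - 3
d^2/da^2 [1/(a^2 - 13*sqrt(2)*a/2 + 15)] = 4*(-4*a^2 + 26*sqrt(2)*a + (4*a - 13*sqrt(2))^2 - 60)/(2*a^2 - 13*sqrt(2)*a + 30)^3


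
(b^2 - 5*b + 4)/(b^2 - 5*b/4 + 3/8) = 8*(b^2 - 5*b + 4)/(8*b^2 - 10*b + 3)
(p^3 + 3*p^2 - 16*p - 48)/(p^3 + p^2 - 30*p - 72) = (p - 4)/(p - 6)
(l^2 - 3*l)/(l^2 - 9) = l/(l + 3)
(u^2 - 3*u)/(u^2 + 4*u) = (u - 3)/(u + 4)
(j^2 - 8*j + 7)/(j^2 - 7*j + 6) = (j - 7)/(j - 6)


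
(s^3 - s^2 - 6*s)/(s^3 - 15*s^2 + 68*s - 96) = s*(s + 2)/(s^2 - 12*s + 32)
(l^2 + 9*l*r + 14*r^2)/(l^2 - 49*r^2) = (-l - 2*r)/(-l + 7*r)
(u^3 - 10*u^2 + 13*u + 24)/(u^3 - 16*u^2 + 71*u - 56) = (u^2 - 2*u - 3)/(u^2 - 8*u + 7)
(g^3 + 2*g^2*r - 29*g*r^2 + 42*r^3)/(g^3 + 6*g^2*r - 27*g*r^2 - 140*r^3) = (-g^2 + 5*g*r - 6*r^2)/(-g^2 + g*r + 20*r^2)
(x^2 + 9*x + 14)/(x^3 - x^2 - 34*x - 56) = (x + 7)/(x^2 - 3*x - 28)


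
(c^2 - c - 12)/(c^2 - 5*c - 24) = (c - 4)/(c - 8)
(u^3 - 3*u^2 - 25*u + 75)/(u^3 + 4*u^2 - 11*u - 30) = (u - 5)/(u + 2)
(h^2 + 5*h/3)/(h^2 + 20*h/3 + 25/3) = h/(h + 5)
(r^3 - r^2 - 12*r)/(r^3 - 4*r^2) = (r + 3)/r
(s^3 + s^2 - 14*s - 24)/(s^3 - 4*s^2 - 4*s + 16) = (s + 3)/(s - 2)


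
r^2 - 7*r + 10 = (r - 5)*(r - 2)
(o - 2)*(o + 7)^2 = o^3 + 12*o^2 + 21*o - 98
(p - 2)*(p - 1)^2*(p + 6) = p^4 + 2*p^3 - 19*p^2 + 28*p - 12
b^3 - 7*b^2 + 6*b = b*(b - 6)*(b - 1)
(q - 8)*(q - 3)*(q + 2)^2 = q^4 - 7*q^3 - 16*q^2 + 52*q + 96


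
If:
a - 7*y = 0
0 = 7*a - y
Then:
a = 0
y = 0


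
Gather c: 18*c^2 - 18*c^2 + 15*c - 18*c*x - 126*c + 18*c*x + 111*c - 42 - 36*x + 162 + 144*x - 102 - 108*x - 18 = 0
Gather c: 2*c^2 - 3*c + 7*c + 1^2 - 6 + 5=2*c^2 + 4*c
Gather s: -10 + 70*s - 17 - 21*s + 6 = 49*s - 21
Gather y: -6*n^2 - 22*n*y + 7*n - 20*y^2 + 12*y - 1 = -6*n^2 + 7*n - 20*y^2 + y*(12 - 22*n) - 1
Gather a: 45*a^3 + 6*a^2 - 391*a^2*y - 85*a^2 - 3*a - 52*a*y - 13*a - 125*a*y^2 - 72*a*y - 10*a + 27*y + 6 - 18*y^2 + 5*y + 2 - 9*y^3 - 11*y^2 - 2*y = 45*a^3 + a^2*(-391*y - 79) + a*(-125*y^2 - 124*y - 26) - 9*y^3 - 29*y^2 + 30*y + 8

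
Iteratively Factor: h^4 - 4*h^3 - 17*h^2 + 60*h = (h + 4)*(h^3 - 8*h^2 + 15*h) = (h - 5)*(h + 4)*(h^2 - 3*h) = (h - 5)*(h - 3)*(h + 4)*(h)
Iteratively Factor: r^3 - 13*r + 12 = (r - 3)*(r^2 + 3*r - 4) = (r - 3)*(r - 1)*(r + 4)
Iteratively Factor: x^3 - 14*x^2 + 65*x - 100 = (x - 5)*(x^2 - 9*x + 20) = (x - 5)^2*(x - 4)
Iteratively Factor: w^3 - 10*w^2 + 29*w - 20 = (w - 4)*(w^2 - 6*w + 5) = (w - 4)*(w - 1)*(w - 5)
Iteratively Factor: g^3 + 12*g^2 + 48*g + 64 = (g + 4)*(g^2 + 8*g + 16) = (g + 4)^2*(g + 4)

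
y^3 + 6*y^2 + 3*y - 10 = (y - 1)*(y + 2)*(y + 5)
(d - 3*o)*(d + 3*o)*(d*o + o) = d^3*o + d^2*o - 9*d*o^3 - 9*o^3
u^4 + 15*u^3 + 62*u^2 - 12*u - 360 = (u - 2)*(u + 5)*(u + 6)^2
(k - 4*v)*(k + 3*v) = k^2 - k*v - 12*v^2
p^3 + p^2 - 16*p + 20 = (p - 2)^2*(p + 5)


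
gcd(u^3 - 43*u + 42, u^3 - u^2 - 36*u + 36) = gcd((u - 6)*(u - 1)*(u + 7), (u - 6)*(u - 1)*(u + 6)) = u^2 - 7*u + 6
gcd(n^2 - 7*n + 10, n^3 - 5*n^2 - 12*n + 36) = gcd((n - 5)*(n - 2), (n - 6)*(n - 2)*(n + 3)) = n - 2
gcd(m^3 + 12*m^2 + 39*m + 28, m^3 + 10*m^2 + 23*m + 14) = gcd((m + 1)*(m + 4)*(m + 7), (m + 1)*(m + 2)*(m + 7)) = m^2 + 8*m + 7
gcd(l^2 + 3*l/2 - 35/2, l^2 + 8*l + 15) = l + 5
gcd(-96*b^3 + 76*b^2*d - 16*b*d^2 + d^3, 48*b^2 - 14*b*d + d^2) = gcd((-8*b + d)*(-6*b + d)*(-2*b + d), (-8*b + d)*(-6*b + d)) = 48*b^2 - 14*b*d + d^2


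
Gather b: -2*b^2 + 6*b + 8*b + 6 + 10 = -2*b^2 + 14*b + 16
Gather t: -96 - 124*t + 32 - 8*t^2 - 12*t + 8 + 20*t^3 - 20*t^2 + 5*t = 20*t^3 - 28*t^2 - 131*t - 56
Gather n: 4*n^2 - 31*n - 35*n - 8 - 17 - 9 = 4*n^2 - 66*n - 34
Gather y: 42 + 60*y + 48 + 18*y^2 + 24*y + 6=18*y^2 + 84*y + 96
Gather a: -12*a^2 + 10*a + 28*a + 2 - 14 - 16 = -12*a^2 + 38*a - 28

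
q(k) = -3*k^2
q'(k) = -6*k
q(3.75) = -42.19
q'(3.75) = -22.50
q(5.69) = -97.13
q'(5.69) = -34.14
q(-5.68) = -96.79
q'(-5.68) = 34.08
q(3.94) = -46.57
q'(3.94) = -23.64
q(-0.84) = -2.12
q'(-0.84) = 5.04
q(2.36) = -16.71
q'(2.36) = -14.16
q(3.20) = -30.72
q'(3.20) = -19.20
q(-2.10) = -13.23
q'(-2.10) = 12.60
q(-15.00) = -675.00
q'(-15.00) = 90.00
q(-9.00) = -243.00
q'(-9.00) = 54.00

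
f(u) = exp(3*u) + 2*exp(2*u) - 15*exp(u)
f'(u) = 3*exp(3*u) + 4*exp(2*u) - 15*exp(u)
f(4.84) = 2052905.61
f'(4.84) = 6130521.92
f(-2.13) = -1.75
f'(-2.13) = -1.72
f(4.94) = 2767487.72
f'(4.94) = 8267584.83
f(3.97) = 153566.63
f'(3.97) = 456674.71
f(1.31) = 22.79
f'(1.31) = 152.07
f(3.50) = 38012.04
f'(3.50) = 112836.31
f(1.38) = 34.78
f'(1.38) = 191.98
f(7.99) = 25723626296.56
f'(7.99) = 77153547121.10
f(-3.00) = -0.74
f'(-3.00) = -0.74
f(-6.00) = -0.04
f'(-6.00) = -0.04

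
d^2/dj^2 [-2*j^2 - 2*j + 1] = -4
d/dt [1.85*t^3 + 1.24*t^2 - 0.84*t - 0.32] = 5.55*t^2 + 2.48*t - 0.84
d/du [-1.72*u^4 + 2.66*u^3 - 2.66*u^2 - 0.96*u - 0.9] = -6.88*u^3 + 7.98*u^2 - 5.32*u - 0.96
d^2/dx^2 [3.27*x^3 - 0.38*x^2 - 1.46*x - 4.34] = 19.62*x - 0.76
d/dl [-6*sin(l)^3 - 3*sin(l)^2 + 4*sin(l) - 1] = 2*(-9*sin(l)^2 - 3*sin(l) + 2)*cos(l)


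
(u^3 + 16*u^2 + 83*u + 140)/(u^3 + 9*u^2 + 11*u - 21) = (u^2 + 9*u + 20)/(u^2 + 2*u - 3)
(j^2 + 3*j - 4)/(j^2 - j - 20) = (j - 1)/(j - 5)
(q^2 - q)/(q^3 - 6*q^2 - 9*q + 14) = q/(q^2 - 5*q - 14)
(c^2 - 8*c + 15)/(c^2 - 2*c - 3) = (c - 5)/(c + 1)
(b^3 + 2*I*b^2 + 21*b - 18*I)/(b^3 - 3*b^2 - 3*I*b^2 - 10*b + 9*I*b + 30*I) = (b^2 + 5*I*b + 6)/(b^2 - 3*b - 10)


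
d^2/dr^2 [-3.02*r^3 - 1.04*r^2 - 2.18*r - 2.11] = -18.12*r - 2.08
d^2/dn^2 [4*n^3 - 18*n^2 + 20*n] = 24*n - 36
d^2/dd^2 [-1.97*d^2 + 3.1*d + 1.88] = -3.94000000000000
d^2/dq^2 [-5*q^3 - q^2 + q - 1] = -30*q - 2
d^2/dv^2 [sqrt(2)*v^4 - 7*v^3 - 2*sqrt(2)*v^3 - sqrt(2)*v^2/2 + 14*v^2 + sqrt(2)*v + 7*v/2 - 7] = 12*sqrt(2)*v^2 - 42*v - 12*sqrt(2)*v - sqrt(2) + 28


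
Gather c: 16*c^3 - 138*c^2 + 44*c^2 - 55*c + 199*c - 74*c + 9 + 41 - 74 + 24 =16*c^3 - 94*c^2 + 70*c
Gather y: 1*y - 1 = y - 1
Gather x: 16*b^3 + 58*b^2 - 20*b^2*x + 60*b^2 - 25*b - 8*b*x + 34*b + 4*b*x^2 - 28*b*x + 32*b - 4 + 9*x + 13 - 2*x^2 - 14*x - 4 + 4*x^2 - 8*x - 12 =16*b^3 + 118*b^2 + 41*b + x^2*(4*b + 2) + x*(-20*b^2 - 36*b - 13) - 7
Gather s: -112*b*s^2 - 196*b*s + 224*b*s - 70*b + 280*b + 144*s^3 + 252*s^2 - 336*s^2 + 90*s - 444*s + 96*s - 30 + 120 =210*b + 144*s^3 + s^2*(-112*b - 84) + s*(28*b - 258) + 90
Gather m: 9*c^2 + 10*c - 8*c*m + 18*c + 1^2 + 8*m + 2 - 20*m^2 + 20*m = 9*c^2 + 28*c - 20*m^2 + m*(28 - 8*c) + 3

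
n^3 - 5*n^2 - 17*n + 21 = (n - 7)*(n - 1)*(n + 3)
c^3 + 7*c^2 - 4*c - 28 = (c - 2)*(c + 2)*(c + 7)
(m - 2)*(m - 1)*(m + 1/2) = m^3 - 5*m^2/2 + m/2 + 1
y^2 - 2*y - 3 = (y - 3)*(y + 1)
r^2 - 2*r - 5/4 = (r - 5/2)*(r + 1/2)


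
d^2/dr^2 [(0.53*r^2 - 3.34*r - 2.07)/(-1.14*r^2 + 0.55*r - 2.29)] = (8.88178419700125e-16*r^4 + 8.016708*r^3 + 24.44274*r^2 - 60.103764*r - 6.70082)/(1.481544*r^6 - 2.14434*r^5 + 9.962802*r^4 - 8.781355*r^3 + 20.012997*r^2 - 8.652765*r + 12.008989)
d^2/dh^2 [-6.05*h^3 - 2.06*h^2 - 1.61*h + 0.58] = -36.3*h - 4.12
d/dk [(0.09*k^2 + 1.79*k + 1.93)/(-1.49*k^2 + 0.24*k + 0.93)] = (2.6887*k^2 + 5.9188*k + 1.2015)/(2.2201*k^4 - 0.7152*k^3 - 2.7138*k^2 + 0.4464*k + 0.8649)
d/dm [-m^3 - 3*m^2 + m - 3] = -3*m^2 - 6*m + 1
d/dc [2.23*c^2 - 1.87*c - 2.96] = 4.46*c - 1.87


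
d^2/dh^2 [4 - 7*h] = 0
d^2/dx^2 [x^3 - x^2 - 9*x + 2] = 6*x - 2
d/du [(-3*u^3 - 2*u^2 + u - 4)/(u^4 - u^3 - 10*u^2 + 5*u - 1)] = (3*u^6 + 4*u^5 + 25*u^4 - 12*u^3 - 3*u^2 - 76*u + 19)/(u^8 - 2*u^7 - 19*u^6 + 30*u^5 + 88*u^4 - 98*u^3 + 45*u^2 - 10*u + 1)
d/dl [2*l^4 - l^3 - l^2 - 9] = l*(8*l^2 - 3*l - 2)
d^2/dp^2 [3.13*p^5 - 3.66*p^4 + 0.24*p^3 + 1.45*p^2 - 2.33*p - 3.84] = 62.6*p^3 - 43.92*p^2 + 1.44*p + 2.9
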